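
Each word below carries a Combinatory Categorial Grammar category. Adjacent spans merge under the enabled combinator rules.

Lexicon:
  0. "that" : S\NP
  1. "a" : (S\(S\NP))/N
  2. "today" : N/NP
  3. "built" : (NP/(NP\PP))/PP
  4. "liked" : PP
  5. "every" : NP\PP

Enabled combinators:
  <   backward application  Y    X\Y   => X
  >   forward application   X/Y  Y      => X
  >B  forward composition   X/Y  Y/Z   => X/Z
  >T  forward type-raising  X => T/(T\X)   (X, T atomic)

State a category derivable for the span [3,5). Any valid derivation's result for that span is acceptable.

NP/(NP\PP)

[0,6] S   <
  [0,1] "that" : S\NP
  [1,6] S\(S\NP)   >
    [1,2] "a" : (S\(S\NP))/N
    [2,6] N   >
      [2,3] "today" : N/NP
      [3,6] NP   >
        [3,5] NP/(NP\PP)   >
          [3,4] "built" : (NP/(NP\PP))/PP
          [4,5] "liked" : PP
        [5,6] "every" : NP\PP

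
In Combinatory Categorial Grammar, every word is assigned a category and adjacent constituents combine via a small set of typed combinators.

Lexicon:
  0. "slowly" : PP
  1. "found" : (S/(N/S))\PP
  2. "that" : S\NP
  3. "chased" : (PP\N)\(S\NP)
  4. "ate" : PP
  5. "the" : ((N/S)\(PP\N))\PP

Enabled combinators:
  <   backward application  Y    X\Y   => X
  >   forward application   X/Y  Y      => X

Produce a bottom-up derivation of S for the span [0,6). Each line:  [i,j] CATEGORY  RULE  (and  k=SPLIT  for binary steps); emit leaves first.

[0,1] PP  lex  "slowly"
[1,2] (S/(N/S))\PP  lex  "found"
[0,2] S/(N/S)  <  k=1
[2,3] S\NP  lex  "that"
[3,4] (PP\N)\(S\NP)  lex  "chased"
[2,4] PP\N  <  k=3
[4,5] PP  lex  "ate"
[5,6] ((N/S)\(PP\N))\PP  lex  "the"
[4,6] (N/S)\(PP\N)  <  k=5
[2,6] N/S  <  k=4
[0,6] S  >  k=2

[0,6] S   >
  [0,2] S/(N/S)   <
    [0,1] "slowly" : PP
    [1,2] "found" : (S/(N/S))\PP
  [2,6] N/S   <
    [2,4] PP\N   <
      [2,3] "that" : S\NP
      [3,4] "chased" : (PP\N)\(S\NP)
    [4,6] (N/S)\(PP\N)   <
      [4,5] "ate" : PP
      [5,6] "the" : ((N/S)\(PP\N))\PP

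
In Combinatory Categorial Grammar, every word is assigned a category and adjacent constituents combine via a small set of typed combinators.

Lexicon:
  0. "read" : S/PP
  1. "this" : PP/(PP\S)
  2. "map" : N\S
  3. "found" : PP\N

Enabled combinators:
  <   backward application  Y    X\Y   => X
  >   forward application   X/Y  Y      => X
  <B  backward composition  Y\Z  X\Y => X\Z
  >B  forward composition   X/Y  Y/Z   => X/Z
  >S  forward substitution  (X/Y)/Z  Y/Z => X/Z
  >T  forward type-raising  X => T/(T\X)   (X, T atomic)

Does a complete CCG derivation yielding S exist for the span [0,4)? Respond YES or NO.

[0,4] S   >
  [0,1] "read" : S/PP
  [1,4] PP   >
    [1,2] "this" : PP/(PP\S)
    [2,4] PP\S   <B
      [2,3] "map" : N\S
      [3,4] "found" : PP\N

YES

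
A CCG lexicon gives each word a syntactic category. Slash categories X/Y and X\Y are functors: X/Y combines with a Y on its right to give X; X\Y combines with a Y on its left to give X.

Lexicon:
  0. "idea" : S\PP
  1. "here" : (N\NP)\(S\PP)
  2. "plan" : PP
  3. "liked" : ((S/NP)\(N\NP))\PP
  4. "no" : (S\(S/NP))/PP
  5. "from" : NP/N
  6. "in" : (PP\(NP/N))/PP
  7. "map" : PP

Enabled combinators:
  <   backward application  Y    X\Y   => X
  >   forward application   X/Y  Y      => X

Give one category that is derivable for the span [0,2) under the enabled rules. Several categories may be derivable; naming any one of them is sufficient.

[0,8] S   <
  [0,4] S/NP   <
    [0,2] N\NP   <
      [0,1] "idea" : S\PP
      [1,2] "here" : (N\NP)\(S\PP)
    [2,4] (S/NP)\(N\NP)   <
      [2,3] "plan" : PP
      [3,4] "liked" : ((S/NP)\(N\NP))\PP
  [4,8] S\(S/NP)   >
    [4,5] "no" : (S\(S/NP))/PP
    [5,8] PP   <
      [5,6] "from" : NP/N
      [6,8] PP\(NP/N)   >
        [6,7] "in" : (PP\(NP/N))/PP
        [7,8] "map" : PP

N\NP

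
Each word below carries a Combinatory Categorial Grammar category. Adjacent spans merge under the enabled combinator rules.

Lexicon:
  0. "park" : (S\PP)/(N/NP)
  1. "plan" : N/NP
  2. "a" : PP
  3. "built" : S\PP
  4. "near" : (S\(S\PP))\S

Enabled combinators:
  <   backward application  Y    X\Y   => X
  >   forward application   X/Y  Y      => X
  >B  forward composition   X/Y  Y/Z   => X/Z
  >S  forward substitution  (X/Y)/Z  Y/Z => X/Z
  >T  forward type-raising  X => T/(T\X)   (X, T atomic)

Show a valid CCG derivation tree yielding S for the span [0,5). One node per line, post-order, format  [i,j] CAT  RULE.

[0,1] (S\PP)/(N/NP)  lex  "park"
[1,2] N/NP  lex  "plan"
[0,2] S\PP  >  k=1
[2,3] PP  lex  "a"
[2,3] S/(S\PP)  >T
[3,4] S\PP  lex  "built"
[2,4] S  >  k=3
[4,5] (S\(S\PP))\S  lex  "near"
[2,5] S\(S\PP)  <  k=4
[0,5] S  <  k=2

[0,5] S   <
  [0,2] S\PP   >
    [0,1] "park" : (S\PP)/(N/NP)
    [1,2] "plan" : N/NP
  [2,5] S\(S\PP)   <
    [2,4] S   >
      [2,3] S/(S\PP)   >T
        [2,3] "a" : PP
      [3,4] "built" : S\PP
    [4,5] "near" : (S\(S\PP))\S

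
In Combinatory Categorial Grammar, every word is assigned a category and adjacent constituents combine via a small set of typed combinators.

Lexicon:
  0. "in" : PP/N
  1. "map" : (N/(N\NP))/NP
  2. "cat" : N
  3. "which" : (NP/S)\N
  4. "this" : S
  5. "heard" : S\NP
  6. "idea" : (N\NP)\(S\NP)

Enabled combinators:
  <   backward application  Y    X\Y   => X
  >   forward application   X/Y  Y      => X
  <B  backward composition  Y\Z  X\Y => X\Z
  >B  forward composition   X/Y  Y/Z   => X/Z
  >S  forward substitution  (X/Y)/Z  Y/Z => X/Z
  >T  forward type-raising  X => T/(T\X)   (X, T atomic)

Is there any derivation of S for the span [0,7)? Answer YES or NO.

PP/N (N/(N\NP))/NP N (NP/S)\N S S\NP (N\NP)\(S\NP)
CKY chart[0,7] = {N/(N\PP), NP/(NP\PP), PP, PP/(N\N), PP/(PP\PP), S/(S\PP)}; S ∉ chart

NO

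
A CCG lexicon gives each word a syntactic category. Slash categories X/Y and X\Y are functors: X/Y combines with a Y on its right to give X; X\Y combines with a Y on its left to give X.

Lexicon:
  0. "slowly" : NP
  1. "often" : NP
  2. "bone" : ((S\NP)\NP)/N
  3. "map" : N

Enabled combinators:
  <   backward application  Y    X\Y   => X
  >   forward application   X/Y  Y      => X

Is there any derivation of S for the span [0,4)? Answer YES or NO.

YES

[0,4] S   <
  [0,1] "slowly" : NP
  [1,4] S\NP   <
    [1,2] "often" : NP
    [2,4] (S\NP)\NP   >
      [2,3] "bone" : ((S\NP)\NP)/N
      [3,4] "map" : N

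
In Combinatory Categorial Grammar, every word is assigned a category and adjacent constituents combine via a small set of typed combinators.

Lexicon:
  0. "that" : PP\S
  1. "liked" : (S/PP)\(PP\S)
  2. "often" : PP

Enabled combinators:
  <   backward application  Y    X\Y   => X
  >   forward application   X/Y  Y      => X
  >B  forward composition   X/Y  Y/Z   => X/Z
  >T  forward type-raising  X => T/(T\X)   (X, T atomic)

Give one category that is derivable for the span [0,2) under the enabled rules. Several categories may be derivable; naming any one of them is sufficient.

[0,3] S   >
  [0,2] S/PP   <
    [0,1] "that" : PP\S
    [1,2] "liked" : (S/PP)\(PP\S)
  [2,3] "often" : PP

S/PP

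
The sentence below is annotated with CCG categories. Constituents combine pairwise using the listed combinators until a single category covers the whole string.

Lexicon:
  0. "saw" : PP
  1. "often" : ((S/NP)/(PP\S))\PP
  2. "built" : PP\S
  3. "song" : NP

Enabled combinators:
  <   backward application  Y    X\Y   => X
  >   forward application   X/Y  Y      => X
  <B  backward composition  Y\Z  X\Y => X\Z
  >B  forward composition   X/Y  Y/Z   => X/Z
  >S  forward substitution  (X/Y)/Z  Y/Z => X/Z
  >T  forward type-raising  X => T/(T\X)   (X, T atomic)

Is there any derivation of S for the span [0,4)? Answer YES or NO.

[0,4] S   >
  [0,3] S/NP   >
    [0,2] (S/NP)/(PP\S)   <
      [0,1] "saw" : PP
      [1,2] "often" : ((S/NP)/(PP\S))\PP
    [2,3] "built" : PP\S
  [3,4] "song" : NP

YES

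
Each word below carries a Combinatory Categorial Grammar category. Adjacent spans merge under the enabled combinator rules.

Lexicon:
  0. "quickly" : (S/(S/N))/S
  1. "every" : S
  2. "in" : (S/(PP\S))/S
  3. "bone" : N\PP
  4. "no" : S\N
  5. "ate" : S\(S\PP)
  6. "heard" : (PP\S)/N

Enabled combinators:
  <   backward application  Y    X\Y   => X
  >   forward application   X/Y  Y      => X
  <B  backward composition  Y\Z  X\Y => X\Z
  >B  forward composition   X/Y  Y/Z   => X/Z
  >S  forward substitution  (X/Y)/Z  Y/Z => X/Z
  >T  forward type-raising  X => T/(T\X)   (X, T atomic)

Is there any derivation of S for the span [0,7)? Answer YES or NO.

[0,7] S   >
  [0,2] S/(S/N)   >
    [0,1] "quickly" : (S/(S/N))/S
    [1,2] "every" : S
  [2,7] S/N   >B
    [2,6] S/(PP\S)   >
      [2,3] "in" : (S/(PP\S))/S
      [3,6] S   <
        [3,5] S\PP   <B
          [3,4] "bone" : N\PP
          [4,5] "no" : S\N
        [5,6] "ate" : S\(S\PP)
    [6,7] "heard" : (PP\S)/N

YES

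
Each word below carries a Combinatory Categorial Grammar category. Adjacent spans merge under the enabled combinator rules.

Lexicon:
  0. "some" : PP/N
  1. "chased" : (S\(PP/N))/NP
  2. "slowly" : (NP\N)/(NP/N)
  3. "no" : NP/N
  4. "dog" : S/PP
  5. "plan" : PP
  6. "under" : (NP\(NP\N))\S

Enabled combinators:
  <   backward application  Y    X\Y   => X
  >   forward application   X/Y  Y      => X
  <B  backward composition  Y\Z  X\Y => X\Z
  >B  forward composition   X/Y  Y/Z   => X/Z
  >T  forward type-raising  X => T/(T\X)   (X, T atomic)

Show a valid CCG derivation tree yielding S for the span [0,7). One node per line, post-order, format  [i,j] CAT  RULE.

[0,7] S   <
  [0,1] "some" : PP/N
  [1,7] S\(PP/N)   >
    [1,2] "chased" : (S\(PP/N))/NP
    [2,7] NP   <
      [2,4] NP\N   >
        [2,3] "slowly" : (NP\N)/(NP/N)
        [3,4] "no" : NP/N
      [4,7] NP\(NP\N)   <
        [4,6] S   >
          [4,5] "dog" : S/PP
          [5,6] "plan" : PP
        [6,7] "under" : (NP\(NP\N))\S

[0,1] PP/N  lex  "some"
[1,2] (S\(PP/N))/NP  lex  "chased"
[2,3] (NP\N)/(NP/N)  lex  "slowly"
[3,4] NP/N  lex  "no"
[2,4] NP\N  >  k=3
[4,5] S/PP  lex  "dog"
[5,6] PP  lex  "plan"
[4,6] S  >  k=5
[6,7] (NP\(NP\N))\S  lex  "under"
[4,7] NP\(NP\N)  <  k=6
[2,7] NP  <  k=4
[1,7] S\(PP/N)  >  k=2
[0,7] S  <  k=1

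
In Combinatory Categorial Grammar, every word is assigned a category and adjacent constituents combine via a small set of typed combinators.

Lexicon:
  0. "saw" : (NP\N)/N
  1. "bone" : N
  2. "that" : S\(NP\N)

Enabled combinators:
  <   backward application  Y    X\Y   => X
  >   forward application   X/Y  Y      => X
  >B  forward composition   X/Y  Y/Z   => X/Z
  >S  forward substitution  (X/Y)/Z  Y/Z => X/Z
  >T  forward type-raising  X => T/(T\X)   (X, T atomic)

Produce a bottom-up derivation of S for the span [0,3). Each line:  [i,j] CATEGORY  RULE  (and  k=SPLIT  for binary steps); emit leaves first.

[0,3] S   <
  [0,2] NP\N   >
    [0,1] "saw" : (NP\N)/N
    [1,2] "bone" : N
  [2,3] "that" : S\(NP\N)

[0,1] (NP\N)/N  lex  "saw"
[1,2] N  lex  "bone"
[0,2] NP\N  >  k=1
[2,3] S\(NP\N)  lex  "that"
[0,3] S  <  k=2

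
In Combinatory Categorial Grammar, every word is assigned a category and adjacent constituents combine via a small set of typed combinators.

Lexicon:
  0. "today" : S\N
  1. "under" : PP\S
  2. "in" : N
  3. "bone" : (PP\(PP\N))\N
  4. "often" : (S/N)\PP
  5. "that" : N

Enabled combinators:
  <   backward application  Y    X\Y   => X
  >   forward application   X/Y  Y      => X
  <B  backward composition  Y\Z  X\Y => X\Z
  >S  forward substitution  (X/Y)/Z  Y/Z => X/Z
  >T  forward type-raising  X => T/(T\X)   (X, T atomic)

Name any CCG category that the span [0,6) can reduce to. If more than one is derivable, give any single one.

S

[0,6] S   >
  [0,5] S/N   <
    [0,4] PP   <
      [0,2] PP\N   <B
        [0,1] "today" : S\N
        [1,2] "under" : PP\S
      [2,4] PP\(PP\N)   <
        [2,3] "in" : N
        [3,4] "bone" : (PP\(PP\N))\N
    [4,5] "often" : (S/N)\PP
  [5,6] "that" : N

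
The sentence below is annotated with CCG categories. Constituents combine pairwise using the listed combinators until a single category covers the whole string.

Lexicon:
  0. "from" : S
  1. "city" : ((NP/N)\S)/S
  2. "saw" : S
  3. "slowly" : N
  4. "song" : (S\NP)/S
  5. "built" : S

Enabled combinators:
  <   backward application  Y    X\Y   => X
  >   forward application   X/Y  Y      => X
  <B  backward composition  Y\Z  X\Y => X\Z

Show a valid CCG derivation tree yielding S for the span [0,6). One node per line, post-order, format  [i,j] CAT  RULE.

[0,1] S  lex  "from"
[1,2] ((NP/N)\S)/S  lex  "city"
[2,3] S  lex  "saw"
[1,3] (NP/N)\S  >  k=2
[0,3] NP/N  <  k=1
[3,4] N  lex  "slowly"
[0,4] NP  >  k=3
[4,5] (S\NP)/S  lex  "song"
[5,6] S  lex  "built"
[4,6] S\NP  >  k=5
[0,6] S  <  k=4

[0,6] S   <
  [0,4] NP   >
    [0,3] NP/N   <
      [0,1] "from" : S
      [1,3] (NP/N)\S   >
        [1,2] "city" : ((NP/N)\S)/S
        [2,3] "saw" : S
    [3,4] "slowly" : N
  [4,6] S\NP   >
    [4,5] "song" : (S\NP)/S
    [5,6] "built" : S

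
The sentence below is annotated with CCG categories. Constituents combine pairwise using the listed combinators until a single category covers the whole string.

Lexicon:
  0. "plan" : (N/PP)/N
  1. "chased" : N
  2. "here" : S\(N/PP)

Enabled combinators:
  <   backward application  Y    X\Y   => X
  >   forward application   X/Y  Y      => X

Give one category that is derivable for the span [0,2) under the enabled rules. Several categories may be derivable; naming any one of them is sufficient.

N/PP

[0,3] S   <
  [0,2] N/PP   >
    [0,1] "plan" : (N/PP)/N
    [1,2] "chased" : N
  [2,3] "here" : S\(N/PP)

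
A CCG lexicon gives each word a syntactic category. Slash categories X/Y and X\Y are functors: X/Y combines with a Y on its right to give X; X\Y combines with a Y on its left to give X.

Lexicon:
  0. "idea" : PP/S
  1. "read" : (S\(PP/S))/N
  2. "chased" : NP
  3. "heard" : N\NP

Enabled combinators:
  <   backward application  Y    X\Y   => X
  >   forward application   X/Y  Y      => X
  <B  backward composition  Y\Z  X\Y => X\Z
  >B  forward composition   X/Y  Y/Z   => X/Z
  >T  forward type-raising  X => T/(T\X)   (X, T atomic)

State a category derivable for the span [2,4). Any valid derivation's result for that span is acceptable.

N

[0,4] S   <
  [0,1] "idea" : PP/S
  [1,4] S\(PP/S)   >
    [1,2] "read" : (S\(PP/S))/N
    [2,4] N   <
      [2,3] "chased" : NP
      [3,4] "heard" : N\NP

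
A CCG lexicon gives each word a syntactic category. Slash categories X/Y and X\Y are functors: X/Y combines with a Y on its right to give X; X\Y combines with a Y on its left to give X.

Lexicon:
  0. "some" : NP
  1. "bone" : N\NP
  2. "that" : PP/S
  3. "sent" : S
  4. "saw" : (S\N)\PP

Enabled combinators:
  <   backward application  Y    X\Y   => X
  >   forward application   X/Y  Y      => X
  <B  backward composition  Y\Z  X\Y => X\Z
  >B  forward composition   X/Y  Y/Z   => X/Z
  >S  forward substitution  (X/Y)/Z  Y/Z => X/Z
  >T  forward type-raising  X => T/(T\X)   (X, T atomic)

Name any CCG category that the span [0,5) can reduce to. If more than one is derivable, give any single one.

S

[0,5] S   <
  [0,2] N   <
    [0,1] "some" : NP
    [1,2] "bone" : N\NP
  [2,5] S\N   <
    [2,4] PP   >
      [2,3] "that" : PP/S
      [3,4] "sent" : S
    [4,5] "saw" : (S\N)\PP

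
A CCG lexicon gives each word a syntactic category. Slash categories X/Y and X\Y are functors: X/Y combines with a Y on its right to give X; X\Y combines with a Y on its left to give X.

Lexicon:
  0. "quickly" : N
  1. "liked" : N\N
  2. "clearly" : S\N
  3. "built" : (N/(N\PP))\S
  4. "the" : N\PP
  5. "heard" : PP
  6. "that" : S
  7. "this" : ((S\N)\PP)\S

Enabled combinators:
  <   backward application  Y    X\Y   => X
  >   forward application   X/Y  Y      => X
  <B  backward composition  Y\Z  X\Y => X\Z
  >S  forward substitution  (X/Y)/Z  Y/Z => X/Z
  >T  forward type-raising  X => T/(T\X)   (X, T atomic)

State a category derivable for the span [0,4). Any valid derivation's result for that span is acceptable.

[0,8] S   <
  [0,5] N   >
    [0,4] N/(N\PP)   <
      [0,3] S   >
        [0,1] S/(S\N)   >T
          [0,1] "quickly" : N
        [1,3] S\N   <B
          [1,2] "liked" : N\N
          [2,3] "clearly" : S\N
      [3,4] "built" : (N/(N\PP))\S
    [4,5] "the" : N\PP
  [5,8] S\N   <
    [5,6] "heard" : PP
    [6,8] (S\N)\PP   <
      [6,7] "that" : S
      [7,8] "this" : ((S\N)\PP)\S

N/(N\PP)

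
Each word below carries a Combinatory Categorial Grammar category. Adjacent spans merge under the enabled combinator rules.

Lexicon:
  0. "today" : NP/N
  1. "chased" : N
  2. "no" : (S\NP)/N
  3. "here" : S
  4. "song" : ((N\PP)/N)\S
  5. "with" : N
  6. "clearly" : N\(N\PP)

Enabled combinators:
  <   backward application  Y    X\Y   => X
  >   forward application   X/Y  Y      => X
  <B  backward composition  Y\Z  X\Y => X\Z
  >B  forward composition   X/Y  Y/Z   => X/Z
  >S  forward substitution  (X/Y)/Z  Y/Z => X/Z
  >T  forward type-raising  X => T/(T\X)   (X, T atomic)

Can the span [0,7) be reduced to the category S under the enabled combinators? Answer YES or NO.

[0,7] S   <
  [0,2] NP   >
    [0,1] "today" : NP/N
    [1,2] "chased" : N
  [2,7] S\NP   >
    [2,3] "no" : (S\NP)/N
    [3,7] N   <
      [3,6] N\PP   >
        [3,5] (N\PP)/N   <
          [3,4] "here" : S
          [4,5] "song" : ((N\PP)/N)\S
        [5,6] "with" : N
      [6,7] "clearly" : N\(N\PP)

YES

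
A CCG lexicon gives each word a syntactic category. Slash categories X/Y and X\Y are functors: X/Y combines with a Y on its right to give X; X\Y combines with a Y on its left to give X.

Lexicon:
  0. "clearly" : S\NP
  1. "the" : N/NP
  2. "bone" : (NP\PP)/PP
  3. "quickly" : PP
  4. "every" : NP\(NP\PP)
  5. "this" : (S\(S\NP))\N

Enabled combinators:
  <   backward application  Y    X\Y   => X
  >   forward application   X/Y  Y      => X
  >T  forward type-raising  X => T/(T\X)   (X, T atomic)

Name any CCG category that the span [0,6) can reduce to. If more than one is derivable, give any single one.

S

[0,6] S   <
  [0,1] "clearly" : S\NP
  [1,6] S\(S\NP)   <
    [1,5] N   >
      [1,2] "the" : N/NP
      [2,5] NP   <
        [2,4] NP\PP   >
          [2,3] "bone" : (NP\PP)/PP
          [3,4] "quickly" : PP
        [4,5] "every" : NP\(NP\PP)
    [5,6] "this" : (S\(S\NP))\N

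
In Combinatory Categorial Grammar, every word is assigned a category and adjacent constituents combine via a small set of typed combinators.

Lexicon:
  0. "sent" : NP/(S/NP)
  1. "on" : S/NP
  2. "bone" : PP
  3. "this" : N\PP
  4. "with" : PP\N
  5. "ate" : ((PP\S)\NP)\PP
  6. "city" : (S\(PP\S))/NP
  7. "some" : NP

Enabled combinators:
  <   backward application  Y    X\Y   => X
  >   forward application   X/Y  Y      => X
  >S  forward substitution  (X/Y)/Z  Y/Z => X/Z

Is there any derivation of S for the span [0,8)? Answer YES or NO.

YES

[0,8] S   <
  [0,6] PP\S   <
    [0,2] NP   >
      [0,1] "sent" : NP/(S/NP)
      [1,2] "on" : S/NP
    [2,6] (PP\S)\NP   <
      [2,5] PP   <
        [2,4] N   <
          [2,3] "bone" : PP
          [3,4] "this" : N\PP
        [4,5] "with" : PP\N
      [5,6] "ate" : ((PP\S)\NP)\PP
  [6,8] S\(PP\S)   >
    [6,7] "city" : (S\(PP\S))/NP
    [7,8] "some" : NP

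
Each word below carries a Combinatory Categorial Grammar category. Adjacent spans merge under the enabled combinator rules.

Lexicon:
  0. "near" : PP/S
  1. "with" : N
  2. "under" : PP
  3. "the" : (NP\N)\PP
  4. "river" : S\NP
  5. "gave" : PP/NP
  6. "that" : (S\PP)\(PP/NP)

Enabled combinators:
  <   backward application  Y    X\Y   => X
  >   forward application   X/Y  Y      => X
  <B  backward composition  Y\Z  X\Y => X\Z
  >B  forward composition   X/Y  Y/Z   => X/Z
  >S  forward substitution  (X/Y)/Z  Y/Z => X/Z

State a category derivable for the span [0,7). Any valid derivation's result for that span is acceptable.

S

[0,7] S   <
  [0,5] PP   >
    [0,1] "near" : PP/S
    [1,5] S   <
      [1,4] NP   <
        [1,2] "with" : N
        [2,4] NP\N   <
          [2,3] "under" : PP
          [3,4] "the" : (NP\N)\PP
      [4,5] "river" : S\NP
  [5,7] S\PP   <
    [5,6] "gave" : PP/NP
    [6,7] "that" : (S\PP)\(PP/NP)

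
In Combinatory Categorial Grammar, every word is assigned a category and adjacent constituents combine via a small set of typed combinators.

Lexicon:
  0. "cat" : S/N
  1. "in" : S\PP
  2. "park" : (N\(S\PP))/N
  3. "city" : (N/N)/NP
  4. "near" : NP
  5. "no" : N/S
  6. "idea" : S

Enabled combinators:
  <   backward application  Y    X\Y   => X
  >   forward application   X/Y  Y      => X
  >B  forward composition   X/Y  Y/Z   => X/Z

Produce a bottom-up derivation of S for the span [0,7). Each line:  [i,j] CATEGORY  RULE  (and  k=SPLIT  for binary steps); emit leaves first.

[0,7] S   >
  [0,1] "cat" : S/N
  [1,7] N   <
    [1,2] "in" : S\PP
    [2,7] N\(S\PP)   >
      [2,3] "park" : (N\(S\PP))/N
      [3,7] N   >
        [3,6] N/S   >B
          [3,5] N/N   >
            [3,4] "city" : (N/N)/NP
            [4,5] "near" : NP
          [5,6] "no" : N/S
        [6,7] "idea" : S

[0,1] S/N  lex  "cat"
[1,2] S\PP  lex  "in"
[2,3] (N\(S\PP))/N  lex  "park"
[3,4] (N/N)/NP  lex  "city"
[4,5] NP  lex  "near"
[3,5] N/N  >  k=4
[5,6] N/S  lex  "no"
[3,6] N/S  >B  k=5
[6,7] S  lex  "idea"
[3,7] N  >  k=6
[2,7] N\(S\PP)  >  k=3
[1,7] N  <  k=2
[0,7] S  >  k=1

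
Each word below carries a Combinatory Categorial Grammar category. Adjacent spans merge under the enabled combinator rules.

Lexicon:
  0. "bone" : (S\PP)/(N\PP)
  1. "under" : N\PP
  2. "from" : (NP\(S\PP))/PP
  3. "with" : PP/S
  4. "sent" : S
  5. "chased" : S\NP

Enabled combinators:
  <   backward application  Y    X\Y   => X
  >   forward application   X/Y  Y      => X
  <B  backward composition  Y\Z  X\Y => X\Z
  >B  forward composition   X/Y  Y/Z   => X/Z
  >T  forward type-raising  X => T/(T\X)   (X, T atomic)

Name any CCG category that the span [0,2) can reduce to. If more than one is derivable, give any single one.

S\PP

[0,6] S   <
  [0,5] NP   <
    [0,2] S\PP   >
      [0,1] "bone" : (S\PP)/(N\PP)
      [1,2] "under" : N\PP
    [2,5] NP\(S\PP)   >
      [2,3] "from" : (NP\(S\PP))/PP
      [3,5] PP   >
        [3,4] "with" : PP/S
        [4,5] "sent" : S
  [5,6] "chased" : S\NP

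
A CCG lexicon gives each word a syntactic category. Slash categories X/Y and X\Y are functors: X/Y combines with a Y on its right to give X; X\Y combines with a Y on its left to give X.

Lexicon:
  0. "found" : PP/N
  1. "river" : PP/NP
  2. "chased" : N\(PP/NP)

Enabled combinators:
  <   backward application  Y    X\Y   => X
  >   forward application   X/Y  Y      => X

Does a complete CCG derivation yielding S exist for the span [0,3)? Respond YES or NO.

PP/N PP/NP N\(PP/NP)
CKY chart[0,3] = {PP}; S ∉ chart

NO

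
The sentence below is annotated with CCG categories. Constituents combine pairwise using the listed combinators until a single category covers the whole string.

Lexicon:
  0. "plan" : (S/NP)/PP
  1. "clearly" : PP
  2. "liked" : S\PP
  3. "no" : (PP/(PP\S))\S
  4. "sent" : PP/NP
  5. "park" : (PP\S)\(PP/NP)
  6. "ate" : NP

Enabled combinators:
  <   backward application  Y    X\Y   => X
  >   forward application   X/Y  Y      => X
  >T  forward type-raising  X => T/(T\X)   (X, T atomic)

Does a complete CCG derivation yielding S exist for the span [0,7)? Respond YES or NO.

[0,7] S   >
  [0,6] S/NP   >
    [0,1] "plan" : (S/NP)/PP
    [1,6] PP   >
      [1,4] PP/(PP\S)   <
        [1,3] S   <
          [1,2] "clearly" : PP
          [2,3] "liked" : S\PP
        [3,4] "no" : (PP/(PP\S))\S
      [4,6] PP\S   <
        [4,5] "sent" : PP/NP
        [5,6] "park" : (PP\S)\(PP/NP)
  [6,7] "ate" : NP

YES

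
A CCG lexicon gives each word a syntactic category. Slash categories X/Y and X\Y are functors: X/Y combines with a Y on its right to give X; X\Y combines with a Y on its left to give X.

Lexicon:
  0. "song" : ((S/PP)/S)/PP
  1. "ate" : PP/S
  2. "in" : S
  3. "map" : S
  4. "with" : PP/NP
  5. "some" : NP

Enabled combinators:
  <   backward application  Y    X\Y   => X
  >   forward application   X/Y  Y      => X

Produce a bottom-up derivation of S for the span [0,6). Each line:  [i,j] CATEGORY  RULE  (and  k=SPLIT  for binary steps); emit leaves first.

[0,6] S   >
  [0,4] S/PP   >
    [0,3] (S/PP)/S   >
      [0,1] "song" : ((S/PP)/S)/PP
      [1,3] PP   >
        [1,2] "ate" : PP/S
        [2,3] "in" : S
    [3,4] "map" : S
  [4,6] PP   >
    [4,5] "with" : PP/NP
    [5,6] "some" : NP

[0,1] ((S/PP)/S)/PP  lex  "song"
[1,2] PP/S  lex  "ate"
[2,3] S  lex  "in"
[1,3] PP  >  k=2
[0,3] (S/PP)/S  >  k=1
[3,4] S  lex  "map"
[0,4] S/PP  >  k=3
[4,5] PP/NP  lex  "with"
[5,6] NP  lex  "some"
[4,6] PP  >  k=5
[0,6] S  >  k=4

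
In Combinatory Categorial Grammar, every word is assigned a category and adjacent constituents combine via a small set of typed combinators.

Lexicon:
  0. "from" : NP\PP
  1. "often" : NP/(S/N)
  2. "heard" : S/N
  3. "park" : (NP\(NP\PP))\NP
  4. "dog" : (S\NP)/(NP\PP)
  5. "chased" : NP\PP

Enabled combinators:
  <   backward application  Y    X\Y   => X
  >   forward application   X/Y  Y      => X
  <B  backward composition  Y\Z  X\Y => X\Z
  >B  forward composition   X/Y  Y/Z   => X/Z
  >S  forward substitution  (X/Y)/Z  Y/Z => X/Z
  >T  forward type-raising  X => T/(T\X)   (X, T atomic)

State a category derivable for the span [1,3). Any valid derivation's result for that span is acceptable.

[0,6] S   <
  [0,4] NP   <
    [0,1] "from" : NP\PP
    [1,4] NP\(NP\PP)   <
      [1,3] NP   >
        [1,2] "often" : NP/(S/N)
        [2,3] "heard" : S/N
      [3,4] "park" : (NP\(NP\PP))\NP
  [4,6] S\NP   >
    [4,5] "dog" : (S\NP)/(NP\PP)
    [5,6] "chased" : NP\PP

NP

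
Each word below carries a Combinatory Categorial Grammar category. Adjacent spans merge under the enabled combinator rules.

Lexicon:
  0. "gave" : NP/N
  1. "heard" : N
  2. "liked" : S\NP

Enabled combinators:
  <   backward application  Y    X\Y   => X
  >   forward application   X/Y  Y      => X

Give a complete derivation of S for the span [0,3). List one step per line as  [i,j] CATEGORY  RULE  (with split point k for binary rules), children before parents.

[0,3] S   <
  [0,2] NP   >
    [0,1] "gave" : NP/N
    [1,2] "heard" : N
  [2,3] "liked" : S\NP

[0,1] NP/N  lex  "gave"
[1,2] N  lex  "heard"
[0,2] NP  >  k=1
[2,3] S\NP  lex  "liked"
[0,3] S  <  k=2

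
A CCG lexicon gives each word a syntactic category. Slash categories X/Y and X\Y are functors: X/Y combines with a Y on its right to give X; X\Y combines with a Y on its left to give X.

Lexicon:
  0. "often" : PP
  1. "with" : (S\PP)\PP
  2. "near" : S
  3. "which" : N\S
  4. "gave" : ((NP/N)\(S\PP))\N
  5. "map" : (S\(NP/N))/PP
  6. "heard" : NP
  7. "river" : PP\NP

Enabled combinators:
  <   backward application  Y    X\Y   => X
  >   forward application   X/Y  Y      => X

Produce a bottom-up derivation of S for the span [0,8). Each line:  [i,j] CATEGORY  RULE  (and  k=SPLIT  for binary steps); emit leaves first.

[0,8] S   <
  [0,5] NP/N   <
    [0,2] S\PP   <
      [0,1] "often" : PP
      [1,2] "with" : (S\PP)\PP
    [2,5] (NP/N)\(S\PP)   <
      [2,4] N   <
        [2,3] "near" : S
        [3,4] "which" : N\S
      [4,5] "gave" : ((NP/N)\(S\PP))\N
  [5,8] S\(NP/N)   >
    [5,6] "map" : (S\(NP/N))/PP
    [6,8] PP   <
      [6,7] "heard" : NP
      [7,8] "river" : PP\NP

[0,1] PP  lex  "often"
[1,2] (S\PP)\PP  lex  "with"
[0,2] S\PP  <  k=1
[2,3] S  lex  "near"
[3,4] N\S  lex  "which"
[2,4] N  <  k=3
[4,5] ((NP/N)\(S\PP))\N  lex  "gave"
[2,5] (NP/N)\(S\PP)  <  k=4
[0,5] NP/N  <  k=2
[5,6] (S\(NP/N))/PP  lex  "map"
[6,7] NP  lex  "heard"
[7,8] PP\NP  lex  "river"
[6,8] PP  <  k=7
[5,8] S\(NP/N)  >  k=6
[0,8] S  <  k=5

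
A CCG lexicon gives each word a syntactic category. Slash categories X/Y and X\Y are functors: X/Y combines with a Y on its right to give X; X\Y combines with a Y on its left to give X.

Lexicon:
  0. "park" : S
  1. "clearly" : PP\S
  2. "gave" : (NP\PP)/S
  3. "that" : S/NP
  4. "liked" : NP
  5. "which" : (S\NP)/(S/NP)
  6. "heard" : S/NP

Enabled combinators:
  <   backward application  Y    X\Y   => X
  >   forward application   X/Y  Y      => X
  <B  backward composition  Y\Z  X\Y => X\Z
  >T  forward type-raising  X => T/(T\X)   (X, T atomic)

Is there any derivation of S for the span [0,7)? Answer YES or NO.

YES

[0,7] S   <
  [0,2] PP   <
    [0,1] "park" : S
    [1,2] "clearly" : PP\S
  [2,7] S\PP   <B
    [2,5] NP\PP   >
      [2,3] "gave" : (NP\PP)/S
      [3,5] S   >
        [3,4] "that" : S/NP
        [4,5] "liked" : NP
    [5,7] S\NP   >
      [5,6] "which" : (S\NP)/(S/NP)
      [6,7] "heard" : S/NP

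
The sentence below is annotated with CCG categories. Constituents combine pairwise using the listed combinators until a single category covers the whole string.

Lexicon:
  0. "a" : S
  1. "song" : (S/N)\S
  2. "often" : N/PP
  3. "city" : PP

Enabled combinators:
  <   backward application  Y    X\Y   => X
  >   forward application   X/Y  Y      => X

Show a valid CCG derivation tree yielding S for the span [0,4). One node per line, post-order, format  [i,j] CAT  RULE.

[0,4] S   >
  [0,2] S/N   <
    [0,1] "a" : S
    [1,2] "song" : (S/N)\S
  [2,4] N   >
    [2,3] "often" : N/PP
    [3,4] "city" : PP

[0,1] S  lex  "a"
[1,2] (S/N)\S  lex  "song"
[0,2] S/N  <  k=1
[2,3] N/PP  lex  "often"
[3,4] PP  lex  "city"
[2,4] N  >  k=3
[0,4] S  >  k=2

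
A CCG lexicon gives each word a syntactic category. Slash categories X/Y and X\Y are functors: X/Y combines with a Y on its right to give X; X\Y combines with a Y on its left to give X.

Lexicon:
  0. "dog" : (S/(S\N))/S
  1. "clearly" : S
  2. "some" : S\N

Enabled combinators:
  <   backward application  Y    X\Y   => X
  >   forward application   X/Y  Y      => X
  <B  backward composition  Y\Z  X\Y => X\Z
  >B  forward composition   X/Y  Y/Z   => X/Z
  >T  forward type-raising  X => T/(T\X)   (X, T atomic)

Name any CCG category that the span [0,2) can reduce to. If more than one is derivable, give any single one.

S/(S\N)

[0,3] S   >
  [0,2] S/(S\N)   >
    [0,1] "dog" : (S/(S\N))/S
    [1,2] "clearly" : S
  [2,3] "some" : S\N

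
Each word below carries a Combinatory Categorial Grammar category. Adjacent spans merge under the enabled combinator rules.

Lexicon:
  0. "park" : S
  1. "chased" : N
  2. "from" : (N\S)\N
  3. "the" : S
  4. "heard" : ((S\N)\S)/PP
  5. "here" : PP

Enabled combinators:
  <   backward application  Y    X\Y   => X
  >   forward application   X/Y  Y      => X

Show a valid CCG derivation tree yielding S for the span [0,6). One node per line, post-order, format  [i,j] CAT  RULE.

[0,1] S  lex  "park"
[1,2] N  lex  "chased"
[2,3] (N\S)\N  lex  "from"
[1,3] N\S  <  k=2
[0,3] N  <  k=1
[3,4] S  lex  "the"
[4,5] ((S\N)\S)/PP  lex  "heard"
[5,6] PP  lex  "here"
[4,6] (S\N)\S  >  k=5
[3,6] S\N  <  k=4
[0,6] S  <  k=3

[0,6] S   <
  [0,3] N   <
    [0,1] "park" : S
    [1,3] N\S   <
      [1,2] "chased" : N
      [2,3] "from" : (N\S)\N
  [3,6] S\N   <
    [3,4] "the" : S
    [4,6] (S\N)\S   >
      [4,5] "heard" : ((S\N)\S)/PP
      [5,6] "here" : PP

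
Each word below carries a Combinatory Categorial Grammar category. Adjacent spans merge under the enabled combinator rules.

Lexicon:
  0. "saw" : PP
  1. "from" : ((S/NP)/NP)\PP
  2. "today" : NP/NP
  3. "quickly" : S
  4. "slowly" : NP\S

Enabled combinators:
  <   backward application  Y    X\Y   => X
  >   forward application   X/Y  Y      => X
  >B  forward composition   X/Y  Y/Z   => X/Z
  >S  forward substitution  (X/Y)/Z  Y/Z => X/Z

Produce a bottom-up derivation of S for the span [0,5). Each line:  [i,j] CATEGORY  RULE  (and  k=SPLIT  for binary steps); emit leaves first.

[0,5] S   >
  [0,3] S/NP   >S
    [0,2] (S/NP)/NP   <
      [0,1] "saw" : PP
      [1,2] "from" : ((S/NP)/NP)\PP
    [2,3] "today" : NP/NP
  [3,5] NP   <
    [3,4] "quickly" : S
    [4,5] "slowly" : NP\S

[0,1] PP  lex  "saw"
[1,2] ((S/NP)/NP)\PP  lex  "from"
[0,2] (S/NP)/NP  <  k=1
[2,3] NP/NP  lex  "today"
[0,3] S/NP  >S  k=2
[3,4] S  lex  "quickly"
[4,5] NP\S  lex  "slowly"
[3,5] NP  <  k=4
[0,5] S  >  k=3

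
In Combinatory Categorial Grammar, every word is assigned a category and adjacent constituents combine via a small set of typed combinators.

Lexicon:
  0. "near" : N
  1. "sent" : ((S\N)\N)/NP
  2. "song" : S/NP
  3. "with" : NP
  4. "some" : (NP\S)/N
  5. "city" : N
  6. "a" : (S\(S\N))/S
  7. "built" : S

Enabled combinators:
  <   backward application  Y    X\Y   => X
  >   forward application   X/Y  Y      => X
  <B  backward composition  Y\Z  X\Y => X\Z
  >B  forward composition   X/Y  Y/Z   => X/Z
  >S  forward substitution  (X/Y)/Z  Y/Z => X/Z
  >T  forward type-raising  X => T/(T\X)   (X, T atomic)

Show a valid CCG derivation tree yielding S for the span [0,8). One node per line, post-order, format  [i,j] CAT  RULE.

[0,1] N  lex  "near"
[1,2] ((S\N)\N)/NP  lex  "sent"
[2,3] S/NP  lex  "song"
[3,4] NP  lex  "with"
[2,4] S  >  k=3
[4,5] (NP\S)/N  lex  "some"
[5,6] N  lex  "city"
[4,6] NP\S  >  k=5
[2,6] NP  <  k=4
[1,6] (S\N)\N  >  k=2
[0,6] S\N  <  k=1
[6,7] (S\(S\N))/S  lex  "a"
[7,8] S  lex  "built"
[6,8] S\(S\N)  >  k=7
[0,8] S  <  k=6

[0,8] S   <
  [0,6] S\N   <
    [0,1] "near" : N
    [1,6] (S\N)\N   >
      [1,2] "sent" : ((S\N)\N)/NP
      [2,6] NP   <
        [2,4] S   >
          [2,3] "song" : S/NP
          [3,4] "with" : NP
        [4,6] NP\S   >
          [4,5] "some" : (NP\S)/N
          [5,6] "city" : N
  [6,8] S\(S\N)   >
    [6,7] "a" : (S\(S\N))/S
    [7,8] "built" : S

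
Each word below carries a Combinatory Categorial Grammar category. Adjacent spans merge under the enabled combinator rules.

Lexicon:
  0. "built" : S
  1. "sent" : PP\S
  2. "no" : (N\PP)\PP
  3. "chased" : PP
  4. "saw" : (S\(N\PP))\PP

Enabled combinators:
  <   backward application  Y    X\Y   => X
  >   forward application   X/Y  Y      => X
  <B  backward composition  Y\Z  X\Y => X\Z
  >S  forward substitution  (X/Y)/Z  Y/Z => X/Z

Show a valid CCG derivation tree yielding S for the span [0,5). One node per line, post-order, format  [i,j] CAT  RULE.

[0,1] S  lex  "built"
[1,2] PP\S  lex  "sent"
[0,2] PP  <  k=1
[2,3] (N\PP)\PP  lex  "no"
[3,4] PP  lex  "chased"
[4,5] (S\(N\PP))\PP  lex  "saw"
[3,5] S\(N\PP)  <  k=4
[2,5] S\PP  <B  k=3
[0,5] S  <  k=2

[0,5] S   <
  [0,2] PP   <
    [0,1] "built" : S
    [1,2] "sent" : PP\S
  [2,5] S\PP   <B
    [2,3] "no" : (N\PP)\PP
    [3,5] S\(N\PP)   <
      [3,4] "chased" : PP
      [4,5] "saw" : (S\(N\PP))\PP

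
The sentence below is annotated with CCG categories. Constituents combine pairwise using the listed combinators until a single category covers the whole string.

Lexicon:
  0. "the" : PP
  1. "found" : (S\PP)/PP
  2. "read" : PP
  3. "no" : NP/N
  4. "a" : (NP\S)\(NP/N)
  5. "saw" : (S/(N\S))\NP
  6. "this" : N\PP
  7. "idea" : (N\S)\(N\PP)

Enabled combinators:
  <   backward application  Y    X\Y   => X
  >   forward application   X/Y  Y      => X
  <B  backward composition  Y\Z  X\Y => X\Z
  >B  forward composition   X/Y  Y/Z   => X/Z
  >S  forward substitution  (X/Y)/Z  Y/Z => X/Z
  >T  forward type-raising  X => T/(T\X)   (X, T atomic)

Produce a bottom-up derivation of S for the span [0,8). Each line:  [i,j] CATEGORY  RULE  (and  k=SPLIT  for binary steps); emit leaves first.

[0,1] PP  lex  "the"
[0,1] NP/(NP\PP)  >T
[1,2] (S\PP)/PP  lex  "found"
[2,3] PP  lex  "read"
[1,3] S\PP  >  k=2
[3,4] NP/N  lex  "no"
[4,5] (NP\S)\(NP/N)  lex  "a"
[3,5] NP\S  <  k=4
[1,5] NP\PP  <B  k=3
[0,5] NP  >  k=1
[5,6] (S/(N\S))\NP  lex  "saw"
[0,6] S/(N\S)  <  k=5
[6,7] N\PP  lex  "this"
[7,8] (N\S)\(N\PP)  lex  "idea"
[6,8] N\S  <  k=7
[0,8] S  >  k=6

[0,8] S   >
  [0,6] S/(N\S)   <
    [0,5] NP   >
      [0,1] NP/(NP\PP)   >T
        [0,1] "the" : PP
      [1,5] NP\PP   <B
        [1,3] S\PP   >
          [1,2] "found" : (S\PP)/PP
          [2,3] "read" : PP
        [3,5] NP\S   <
          [3,4] "no" : NP/N
          [4,5] "a" : (NP\S)\(NP/N)
    [5,6] "saw" : (S/(N\S))\NP
  [6,8] N\S   <
    [6,7] "this" : N\PP
    [7,8] "idea" : (N\S)\(N\PP)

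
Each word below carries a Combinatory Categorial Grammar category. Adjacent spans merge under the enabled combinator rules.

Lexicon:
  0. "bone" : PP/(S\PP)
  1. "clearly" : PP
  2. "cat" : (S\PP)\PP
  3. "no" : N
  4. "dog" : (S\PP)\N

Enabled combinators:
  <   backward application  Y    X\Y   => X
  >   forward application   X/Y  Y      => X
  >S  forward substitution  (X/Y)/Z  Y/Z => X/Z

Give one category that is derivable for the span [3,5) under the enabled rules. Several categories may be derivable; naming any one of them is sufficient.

S\PP

[0,5] S   <
  [0,3] PP   >
    [0,1] "bone" : PP/(S\PP)
    [1,3] S\PP   <
      [1,2] "clearly" : PP
      [2,3] "cat" : (S\PP)\PP
  [3,5] S\PP   <
    [3,4] "no" : N
    [4,5] "dog" : (S\PP)\N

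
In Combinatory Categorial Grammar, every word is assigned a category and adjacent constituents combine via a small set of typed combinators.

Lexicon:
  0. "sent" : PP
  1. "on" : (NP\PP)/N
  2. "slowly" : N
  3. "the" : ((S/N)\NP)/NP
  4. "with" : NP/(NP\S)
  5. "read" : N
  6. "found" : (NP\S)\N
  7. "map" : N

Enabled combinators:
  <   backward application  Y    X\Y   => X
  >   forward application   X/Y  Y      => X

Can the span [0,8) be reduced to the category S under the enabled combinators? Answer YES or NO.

[0,8] S   >
  [0,7] S/N   <
    [0,3] NP   <
      [0,1] "sent" : PP
      [1,3] NP\PP   >
        [1,2] "on" : (NP\PP)/N
        [2,3] "slowly" : N
    [3,7] (S/N)\NP   >
      [3,4] "the" : ((S/N)\NP)/NP
      [4,7] NP   >
        [4,5] "with" : NP/(NP\S)
        [5,7] NP\S   <
          [5,6] "read" : N
          [6,7] "found" : (NP\S)\N
  [7,8] "map" : N

YES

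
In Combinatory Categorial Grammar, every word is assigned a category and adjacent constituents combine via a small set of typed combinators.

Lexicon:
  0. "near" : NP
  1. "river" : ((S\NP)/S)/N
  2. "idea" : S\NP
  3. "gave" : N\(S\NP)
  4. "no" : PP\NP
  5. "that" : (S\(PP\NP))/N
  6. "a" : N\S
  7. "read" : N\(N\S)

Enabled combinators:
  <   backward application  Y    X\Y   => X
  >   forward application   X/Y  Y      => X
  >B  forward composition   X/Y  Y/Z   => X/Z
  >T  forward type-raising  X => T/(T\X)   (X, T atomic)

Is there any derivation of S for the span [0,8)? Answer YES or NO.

YES

[0,8] S   <
  [0,1] "near" : NP
  [1,8] S\NP   >
    [1,4] (S\NP)/S   >
      [1,2] "river" : ((S\NP)/S)/N
      [2,4] N   <
        [2,3] "idea" : S\NP
        [3,4] "gave" : N\(S\NP)
    [4,8] S   <
      [4,5] "no" : PP\NP
      [5,8] S\(PP\NP)   >
        [5,6] "that" : (S\(PP\NP))/N
        [6,8] N   <
          [6,7] "a" : N\S
          [7,8] "read" : N\(N\S)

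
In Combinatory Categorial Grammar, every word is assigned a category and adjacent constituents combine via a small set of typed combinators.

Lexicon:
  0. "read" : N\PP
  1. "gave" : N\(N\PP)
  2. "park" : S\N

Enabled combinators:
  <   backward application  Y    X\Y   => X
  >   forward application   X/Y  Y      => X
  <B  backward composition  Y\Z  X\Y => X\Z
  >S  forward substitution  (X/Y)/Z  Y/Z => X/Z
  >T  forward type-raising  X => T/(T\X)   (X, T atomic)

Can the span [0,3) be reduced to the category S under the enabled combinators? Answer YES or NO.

[0,3] S   <
  [0,2] N   <
    [0,1] "read" : N\PP
    [1,2] "gave" : N\(N\PP)
  [2,3] "park" : S\N

YES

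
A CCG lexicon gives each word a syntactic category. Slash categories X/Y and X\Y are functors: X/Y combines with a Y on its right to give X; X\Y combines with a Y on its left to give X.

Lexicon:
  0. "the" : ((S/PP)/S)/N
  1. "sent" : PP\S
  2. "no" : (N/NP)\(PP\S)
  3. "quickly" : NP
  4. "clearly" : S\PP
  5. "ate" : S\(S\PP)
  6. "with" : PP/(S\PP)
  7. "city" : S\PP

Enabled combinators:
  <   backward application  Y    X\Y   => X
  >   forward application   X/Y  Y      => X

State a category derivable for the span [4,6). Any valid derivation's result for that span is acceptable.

S

[0,8] S   >
  [0,6] S/PP   >
    [0,4] (S/PP)/S   >
      [0,1] "the" : ((S/PP)/S)/N
      [1,4] N   >
        [1,3] N/NP   <
          [1,2] "sent" : PP\S
          [2,3] "no" : (N/NP)\(PP\S)
        [3,4] "quickly" : NP
    [4,6] S   <
      [4,5] "clearly" : S\PP
      [5,6] "ate" : S\(S\PP)
  [6,8] PP   >
    [6,7] "with" : PP/(S\PP)
    [7,8] "city" : S\PP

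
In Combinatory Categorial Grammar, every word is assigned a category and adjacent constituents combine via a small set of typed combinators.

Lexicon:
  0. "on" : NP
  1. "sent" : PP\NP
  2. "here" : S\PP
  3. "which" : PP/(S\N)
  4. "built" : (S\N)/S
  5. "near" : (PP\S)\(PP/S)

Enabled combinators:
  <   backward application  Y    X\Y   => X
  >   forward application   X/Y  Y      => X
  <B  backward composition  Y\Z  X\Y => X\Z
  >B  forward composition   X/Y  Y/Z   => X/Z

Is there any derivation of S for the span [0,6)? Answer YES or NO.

NO

NP PP\NP S\PP PP/(S\N) (S\N)/S (PP\S)\(PP/S)
CKY chart[0,6] = {PP}; S ∉ chart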